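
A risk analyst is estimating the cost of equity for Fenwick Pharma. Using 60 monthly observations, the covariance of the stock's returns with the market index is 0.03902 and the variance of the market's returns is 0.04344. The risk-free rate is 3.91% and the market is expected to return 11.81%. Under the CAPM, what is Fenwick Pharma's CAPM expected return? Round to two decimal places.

β = Cov(R_i, R_m) / Var(R_m) = 0.03902 / 0.04344 = 0.8983
MRP = 11.81% − 3.91% = 7.90%
E(R) = R_f + β × MRP = 3.91% + 0.8983 × 7.90% = 11.01%

11.01%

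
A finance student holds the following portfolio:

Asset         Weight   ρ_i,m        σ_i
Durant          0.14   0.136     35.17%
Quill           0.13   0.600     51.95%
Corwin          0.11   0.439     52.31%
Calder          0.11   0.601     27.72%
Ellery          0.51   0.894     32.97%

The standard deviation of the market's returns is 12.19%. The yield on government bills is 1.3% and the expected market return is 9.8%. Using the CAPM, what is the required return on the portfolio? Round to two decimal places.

18.11%

β_Durant = 0.136 × 35.17% / 12.19% = 0.3924
β_Quill = 0.600 × 51.95% / 12.19% = 2.5570
β_Corwin = 0.439 × 52.31% / 12.19% = 1.8838
β_Calder = 0.601 × 27.72% / 12.19% = 1.3667
β_Ellery = 0.894 × 32.97% / 12.19% = 2.4180
β_P = Σ w_i β_i = 0.14×0.3924 + 0.13×2.5570 + 0.11×1.8838 + 0.11×1.3667 + 0.51×2.4180 = 1.9781
MRP = 9.8% − 1.3% = 8.50%
E(R_P) = R_f + β_P × MRP = 1.3% + 1.9781 × 8.5% = 18.11%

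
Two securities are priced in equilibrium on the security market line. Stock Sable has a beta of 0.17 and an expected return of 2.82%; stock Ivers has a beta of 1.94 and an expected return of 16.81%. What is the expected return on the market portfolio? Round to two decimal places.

Both satisfy E(R) = R_f + β·MRP, so the slope of the SML is
MRP = (16.81% − 2.82%) / (1.94 − 0.17) = 13.99% / 1.77 = 7.9040%
R_f = E(R_Sable) − β_Sable·MRP = 2.82% − 0.17 × 7.9040% = 1.4763%
E(R_m) = R_f + MRP = 1.4763% + 7.9040% = 9.38%

9.38%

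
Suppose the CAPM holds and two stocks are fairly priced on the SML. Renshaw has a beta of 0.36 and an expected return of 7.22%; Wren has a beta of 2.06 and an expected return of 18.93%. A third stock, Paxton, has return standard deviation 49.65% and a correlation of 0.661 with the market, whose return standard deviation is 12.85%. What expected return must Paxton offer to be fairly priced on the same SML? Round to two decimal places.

MRP = (18.93% − 7.22%) / (2.06 − 0.36) = 6.8882%
R_f = 7.22% − 0.36 × 6.8882% = 4.7402%
β_Paxton = ρ·σ_i/σ_m = 0.661 × 49.65 / 12.85 = 2.5540
E(R_Paxton) = R_f + β × MRP = 4.7402% + 2.5540 × 6.8882% = 22.33%

22.33%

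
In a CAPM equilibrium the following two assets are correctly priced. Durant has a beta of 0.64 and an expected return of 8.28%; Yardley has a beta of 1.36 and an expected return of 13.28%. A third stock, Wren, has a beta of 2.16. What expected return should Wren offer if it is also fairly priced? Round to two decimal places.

18.84%

MRP (SML slope) = (13.28% − 8.28%) / (1.36 − 0.64) = 5.00% / 0.72 = 6.9444%
R_f (intercept) = 8.28% − 0.64 × 6.9444% = 3.8356%
E(R_Wren) = R_f + β × MRP = 3.8356% + 2.16 × 6.9444% = 18.84%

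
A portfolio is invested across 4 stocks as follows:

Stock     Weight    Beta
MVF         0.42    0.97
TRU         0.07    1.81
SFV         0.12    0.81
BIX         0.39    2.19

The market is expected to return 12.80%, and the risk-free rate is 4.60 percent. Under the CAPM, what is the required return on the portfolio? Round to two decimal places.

16.78%

β_P = Σ w_i β_i = 0.42×0.97 + 0.07×1.81 + 0.12×0.81 + 0.39×2.19 = 1.4854
MRP = 12.80% − 4.60% = 8.20%
E(R_P) = R_f + β_P × MRP = 4.60% + 1.4854 × 8.20% = 16.78%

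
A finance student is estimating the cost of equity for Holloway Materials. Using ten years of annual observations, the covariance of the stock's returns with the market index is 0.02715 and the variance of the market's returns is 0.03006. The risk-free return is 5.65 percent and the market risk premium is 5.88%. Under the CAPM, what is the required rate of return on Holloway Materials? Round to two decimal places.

10.96%

β = Cov(R_i, R_m) / Var(R_m) = 0.02715 / 0.03006 = 0.9032
E(R) = R_f + β × MRP = 5.65% + 0.9032 × 5.88% = 10.96%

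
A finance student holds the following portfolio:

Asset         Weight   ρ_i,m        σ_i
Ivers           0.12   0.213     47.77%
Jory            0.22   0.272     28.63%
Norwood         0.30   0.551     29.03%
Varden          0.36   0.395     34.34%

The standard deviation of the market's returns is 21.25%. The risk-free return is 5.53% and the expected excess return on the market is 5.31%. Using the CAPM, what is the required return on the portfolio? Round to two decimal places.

8.68%

β_Ivers = 0.213 × 47.77% / 21.25% = 0.4788
β_Jory = 0.272 × 28.63% / 21.25% = 0.3665
β_Norwood = 0.551 × 29.03% / 21.25% = 0.7527
β_Varden = 0.395 × 34.34% / 21.25% = 0.6383
β_P = Σ w_i β_i = 0.12×0.4788 + 0.22×0.3665 + 0.30×0.7527 + 0.36×0.6383 = 0.5937
E(R_P) = R_f + β_P × MRP = 5.53% + 0.5937 × 5.31% = 8.68%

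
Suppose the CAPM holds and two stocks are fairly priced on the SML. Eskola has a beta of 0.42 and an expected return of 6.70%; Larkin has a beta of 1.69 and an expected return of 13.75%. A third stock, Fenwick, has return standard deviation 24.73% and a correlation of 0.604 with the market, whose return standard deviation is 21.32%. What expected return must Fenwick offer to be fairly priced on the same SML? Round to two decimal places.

MRP = (13.75% − 6.70%) / (1.69 − 0.42) = 5.5512%
R_f = 6.70% − 0.42 × 5.5512% = 4.3685%
β_Fenwick = ρ·σ_i/σ_m = 0.604 × 24.73 / 21.32 = 0.7006
E(R_Fenwick) = R_f + β × MRP = 4.3685% + 0.7006 × 5.5512% = 8.26%

8.26%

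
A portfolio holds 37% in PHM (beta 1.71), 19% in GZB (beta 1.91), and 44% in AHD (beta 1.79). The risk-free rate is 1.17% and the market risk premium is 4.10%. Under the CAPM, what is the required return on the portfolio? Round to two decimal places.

8.48%

β_P = Σ w_i β_i = 0.37×1.71 + 0.19×1.91 + 0.44×1.79 = 1.7832
E(R_P) = R_f + β_P × MRP = 1.17% + 1.7832 × 4.10% = 8.48%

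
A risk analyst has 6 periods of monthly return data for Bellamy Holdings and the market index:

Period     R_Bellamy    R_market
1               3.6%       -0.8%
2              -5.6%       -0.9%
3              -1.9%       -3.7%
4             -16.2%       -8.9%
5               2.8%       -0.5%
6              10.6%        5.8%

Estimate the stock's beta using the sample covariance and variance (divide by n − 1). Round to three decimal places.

Mean R_i = (3.6 − 5.6 − 1.9 − 16.2 + 2.8 + 10.6) / 6 = -1.1167%
Mean R_m = (-0.8 − 0.9 − 3.7 − 8.9 − 0.5 + 5.8) / 6 = -1.5000%
Σ(R_i − R̄_i)(R_m − R̄_m) = 203.4000  ⇒  Cov = 203.4000 / 5 = 40.6800
Σ(R_m − R̄_m)² = 114.7400  ⇒  Var(R_m) = 114.7400 / 5 = 22.9480
β = Cov / Var(R_m) = 40.6800 / 22.9480 = 1.7727

1.773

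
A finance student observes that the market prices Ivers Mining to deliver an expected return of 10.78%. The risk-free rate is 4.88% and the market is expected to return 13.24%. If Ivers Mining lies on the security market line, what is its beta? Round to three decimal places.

MRP = 13.24% − 4.88% = 8.36%
β = (E(R) − R_f) / MRP = (10.78% − 4.88%) / 8.36% = 5.90% / 8.36% = 0.706

0.706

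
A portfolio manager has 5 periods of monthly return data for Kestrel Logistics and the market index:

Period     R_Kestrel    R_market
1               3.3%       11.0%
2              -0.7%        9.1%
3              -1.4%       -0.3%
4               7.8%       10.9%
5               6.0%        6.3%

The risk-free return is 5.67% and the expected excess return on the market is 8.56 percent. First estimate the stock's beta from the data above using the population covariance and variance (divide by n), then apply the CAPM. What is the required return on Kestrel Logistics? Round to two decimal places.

Mean R_i = (3.3 − 0.7 − 1.4 + 7.8 + 6.0) / 5 = 3.0000%
Mean R_m = (11.0 + 9.1 − 0.3 + 10.9 + 6.3) / 5 = 7.4000%
Σ(R_i − R̄_i)(R_m − R̄_m) = 42.1700  ⇒  Cov = 42.1700 / 5 = 8.4340
Σ(R_m − R̄_m)² = 88.6000  ⇒  Var(R_m) = 88.6000 / 5 = 17.7200
β = Cov / Var(R_m) = 8.4340 / 17.7200 = 0.4760
E(R) = R_f + β × MRP = 5.67% + 0.4760 × 8.56% = 9.74%

9.74%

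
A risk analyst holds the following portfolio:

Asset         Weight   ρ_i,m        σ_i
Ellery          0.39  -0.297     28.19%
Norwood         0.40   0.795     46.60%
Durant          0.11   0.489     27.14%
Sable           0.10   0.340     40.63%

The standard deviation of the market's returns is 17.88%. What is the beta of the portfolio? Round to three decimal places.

β_Ellery = -0.297 × 28.19% / 17.88% = -0.4683
β_Norwood = 0.795 × 46.60% / 17.88% = 2.0720
β_Durant = 0.489 × 27.14% / 17.88% = 0.7423
β_Sable = 0.340 × 40.63% / 17.88% = 0.7726
β_P = Σ w_i β_i = 0.39×-0.4683 + 0.40×2.0720 + 0.11×0.7423 + 0.10×0.7726 = 0.8051

0.805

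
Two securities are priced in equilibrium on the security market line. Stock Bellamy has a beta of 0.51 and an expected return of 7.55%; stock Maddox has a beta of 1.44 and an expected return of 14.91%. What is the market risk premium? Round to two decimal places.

7.91%

Both satisfy E(R) = R_f + β·MRP, so the slope of the SML is
MRP = (14.91% − 7.55%) / (1.44 − 0.51) = 7.36% / 0.93 = 7.9140%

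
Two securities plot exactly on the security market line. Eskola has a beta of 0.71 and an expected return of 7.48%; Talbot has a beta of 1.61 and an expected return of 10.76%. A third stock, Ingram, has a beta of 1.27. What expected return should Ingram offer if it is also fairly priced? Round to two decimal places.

9.52%

MRP (SML slope) = (10.76% − 7.48%) / (1.61 − 0.71) = 3.28% / 0.90 = 3.6444%
R_f (intercept) = 7.48% − 0.71 × 3.6444% = 4.8925%
E(R_Ingram) = R_f + β × MRP = 4.8925% + 1.27 × 3.6444% = 9.52%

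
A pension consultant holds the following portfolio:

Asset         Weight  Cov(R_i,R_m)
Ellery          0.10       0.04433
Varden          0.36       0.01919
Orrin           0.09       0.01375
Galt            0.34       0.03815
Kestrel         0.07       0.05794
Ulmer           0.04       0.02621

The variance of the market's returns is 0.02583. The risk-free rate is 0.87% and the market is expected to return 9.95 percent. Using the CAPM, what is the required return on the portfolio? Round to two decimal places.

11.65%

β_Ellery = 0.04433 / 0.02583 = 1.7162
β_Varden = 0.01919 / 0.02583 = 0.7429
β_Orrin = 0.01375 / 0.02583 = 0.5323
β_Galt = 0.03815 / 0.02583 = 1.4770
β_Kestrel = 0.05794 / 0.02583 = 2.2431
β_Ulmer = 0.02621 / 0.02583 = 1.0147
β_P = Σ w_i β_i = 0.10×1.7162 + 0.36×0.7429 + 0.09×0.5323 + 0.34×1.4770 + 0.07×2.2431 + 0.04×1.0147 = 1.1868
MRP = 9.95% − 0.87% = 9.08%
E(R_P) = R_f + β_P × MRP = 0.87% + 1.1868 × 9.08% = 11.65%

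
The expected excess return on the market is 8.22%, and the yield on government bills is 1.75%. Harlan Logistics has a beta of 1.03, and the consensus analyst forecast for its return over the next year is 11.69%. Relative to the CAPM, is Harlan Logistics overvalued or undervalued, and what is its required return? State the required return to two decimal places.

Undervalued; required return 10.22%

Required return = R_f + β·MRP = 1.75% + 1.03 × 8.22% = 10.22%
Forecast 11.69% > required 10.22% → the stock plots above the SML → undervalued.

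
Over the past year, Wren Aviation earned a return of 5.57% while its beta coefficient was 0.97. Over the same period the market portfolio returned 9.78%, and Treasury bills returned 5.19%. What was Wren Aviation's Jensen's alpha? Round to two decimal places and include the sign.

-4.07%

Market excess return = 9.78% − 5.19% = 4.59%
CAPM benchmark = R_f + β(R_m − R_f) = 5.19% + 0.97 × 4.59% = 9.6423%
α = actual − benchmark = 5.57% − 9.6423% = -4.07%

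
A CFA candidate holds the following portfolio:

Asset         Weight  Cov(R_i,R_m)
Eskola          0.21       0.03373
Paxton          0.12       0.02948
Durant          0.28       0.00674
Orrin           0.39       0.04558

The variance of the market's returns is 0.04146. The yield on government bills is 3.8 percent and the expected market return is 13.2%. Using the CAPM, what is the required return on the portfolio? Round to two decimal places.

β_Eskola = 0.03373 / 0.04146 = 0.8136
β_Paxton = 0.02948 / 0.04146 = 0.7110
β_Durant = 0.00674 / 0.04146 = 0.1626
β_Orrin = 0.04558 / 0.04146 = 1.0994
β_P = Σ w_i β_i = 0.21×0.8136 + 0.12×0.7110 + 0.28×0.1626 + 0.39×1.0994 = 0.7305
MRP = 13.2% − 3.8% = 9.40%
E(R_P) = R_f + β_P × MRP = 3.8% + 0.7305 × 9.4% = 10.67%

10.67%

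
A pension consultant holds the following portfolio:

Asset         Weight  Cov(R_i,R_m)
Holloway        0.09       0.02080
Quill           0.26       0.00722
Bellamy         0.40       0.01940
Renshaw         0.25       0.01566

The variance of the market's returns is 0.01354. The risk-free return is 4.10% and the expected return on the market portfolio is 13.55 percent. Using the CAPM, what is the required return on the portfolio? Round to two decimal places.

14.87%

β_Holloway = 0.02080 / 0.01354 = 1.5362
β_Quill = 0.00722 / 0.01354 = 0.5332
β_Bellamy = 0.01940 / 0.01354 = 1.4328
β_Renshaw = 0.01566 / 0.01354 = 1.1566
β_P = Σ w_i β_i = 0.09×1.5362 + 0.26×0.5332 + 0.40×1.4328 + 0.25×1.1566 = 1.1392
MRP = 13.55% − 4.10% = 9.45%
E(R_P) = R_f + β_P × MRP = 4.10% + 1.1392 × 9.45% = 14.87%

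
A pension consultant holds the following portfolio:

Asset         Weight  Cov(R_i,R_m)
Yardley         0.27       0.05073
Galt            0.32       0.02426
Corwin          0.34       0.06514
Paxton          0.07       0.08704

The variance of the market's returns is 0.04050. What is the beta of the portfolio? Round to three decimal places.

1.227

β_Yardley = 0.05073 / 0.04050 = 1.2526
β_Galt = 0.02426 / 0.04050 = 0.5990
β_Corwin = 0.06514 / 0.04050 = 1.6084
β_Paxton = 0.08704 / 0.04050 = 2.1491
β_P = Σ w_i β_i = 0.27×1.2526 + 0.32×0.5990 + 0.34×1.6084 + 0.07×2.1491 = 1.2272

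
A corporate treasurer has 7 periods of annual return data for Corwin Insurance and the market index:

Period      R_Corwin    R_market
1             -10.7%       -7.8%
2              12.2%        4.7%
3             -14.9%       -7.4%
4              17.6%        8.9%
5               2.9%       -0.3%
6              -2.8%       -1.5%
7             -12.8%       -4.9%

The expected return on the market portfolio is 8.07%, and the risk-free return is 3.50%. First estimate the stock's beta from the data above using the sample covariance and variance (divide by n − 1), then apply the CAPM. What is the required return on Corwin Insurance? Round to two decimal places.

12.58%

Mean R_i = (-10.7 + 12.2 − 14.9 + 17.6 + 2.9 − 2.8 − 12.8) / 7 = -1.2143%
Mean R_m = (-7.8 + 4.7 − 7.4 + 8.9 − 0.3 − 1.5 − 4.9) / 7 = -1.1857%
Σ(R_i − R̄_i)(R_m − R̄_m) = 463.6714  ⇒  Cov = 463.6714 / 6 = 77.2786
Σ(R_m − R̄_m)² = 233.4086  ⇒  Var(R_m) = 233.4086 / 6 = 38.9014
β = Cov / Var(R_m) = 77.2786 / 38.9014 = 1.9865
MRP = 8.07% − 3.50% = 4.57%
E(R) = R_f + β × MRP = 3.50% + 1.9865 × 4.57% = 12.58%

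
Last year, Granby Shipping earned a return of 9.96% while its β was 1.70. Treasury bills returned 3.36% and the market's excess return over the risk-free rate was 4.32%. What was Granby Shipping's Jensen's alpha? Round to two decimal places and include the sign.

CAPM benchmark = R_f + β(R_m − R_f) = 3.36% + 1.70 × 4.32% = 10.7040%
α = actual − benchmark = 9.96% − 10.7040% = -0.74%

-0.74%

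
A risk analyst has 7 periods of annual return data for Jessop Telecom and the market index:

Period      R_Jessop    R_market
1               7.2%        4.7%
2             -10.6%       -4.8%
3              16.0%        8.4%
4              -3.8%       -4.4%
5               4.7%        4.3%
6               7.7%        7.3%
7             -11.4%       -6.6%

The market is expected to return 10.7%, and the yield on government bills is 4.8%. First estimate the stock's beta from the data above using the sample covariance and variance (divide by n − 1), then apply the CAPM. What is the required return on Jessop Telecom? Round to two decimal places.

Mean R_i = (7.2 − 10.6 + 16.0 − 3.8 + 4.7 + 7.7 − 11.4) / 7 = 1.4000%
Mean R_m = (4.7 − 4.8 + 8.4 − 4.4 + 4.3 + 7.3 − 6.6) / 7 = 1.2714%
Σ(R_i − R̄_i)(R_m − R̄_m) = 375.0400  ⇒  Cov = 375.0400 / 6 = 62.5067
Σ(R_m − R̄_m)² = 239.0743  ⇒  Var(R_m) = 239.0743 / 6 = 39.8457
β = Cov / Var(R_m) = 62.5067 / 39.8457 = 1.5687
MRP = 10.7% − 4.8% = 5.90%
E(R) = R_f + β × MRP = 4.8% + 1.5687 × 5.9% = 14.06%

14.06%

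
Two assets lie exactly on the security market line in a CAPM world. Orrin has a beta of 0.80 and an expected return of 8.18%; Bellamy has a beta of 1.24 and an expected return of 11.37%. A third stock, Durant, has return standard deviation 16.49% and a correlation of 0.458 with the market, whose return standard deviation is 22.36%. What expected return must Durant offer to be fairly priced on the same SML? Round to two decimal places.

4.83%

MRP = (11.37% − 8.18%) / (1.24 − 0.80) = 7.2500%
R_f = 8.18% − 0.80 × 7.2500% = 2.3800%
β_Durant = ρ·σ_i/σ_m = 0.458 × 16.49 / 22.36 = 0.3378
E(R_Durant) = R_f + β × MRP = 2.3800% + 0.3378 × 7.2500% = 4.83%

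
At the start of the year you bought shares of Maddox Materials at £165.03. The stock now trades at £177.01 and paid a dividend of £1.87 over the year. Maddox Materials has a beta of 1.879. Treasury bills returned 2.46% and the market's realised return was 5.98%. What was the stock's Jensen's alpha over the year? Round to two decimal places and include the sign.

-0.68%

Realised HPR = (P1 + D1 − P0) / P0 = (177.01 + 1.87 − 165.03) / 165.03 = 13.85 / 165.03 = 8.3924%
MRP = 5.98% − 2.46% = 3.52%
CAPM required = R_f + β·MRP = 2.46% + 1.879 × 3.52% = 9.07408%
α = realised − required = 8.3924% − 9.07408% = -0.68%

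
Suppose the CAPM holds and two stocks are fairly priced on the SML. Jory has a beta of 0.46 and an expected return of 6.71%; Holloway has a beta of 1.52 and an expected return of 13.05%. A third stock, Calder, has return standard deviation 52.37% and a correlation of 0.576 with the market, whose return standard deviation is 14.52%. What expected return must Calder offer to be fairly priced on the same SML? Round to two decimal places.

16.38%

MRP = (13.05% − 6.71%) / (1.52 − 0.46) = 5.9811%
R_f = 6.71% − 0.46 × 5.9811% = 3.9587%
β_Calder = ρ·σ_i/σ_m = 0.576 × 52.37 / 14.52 = 2.0775
E(R_Calder) = R_f + β × MRP = 3.9587% + 2.0775 × 5.9811% = 16.38%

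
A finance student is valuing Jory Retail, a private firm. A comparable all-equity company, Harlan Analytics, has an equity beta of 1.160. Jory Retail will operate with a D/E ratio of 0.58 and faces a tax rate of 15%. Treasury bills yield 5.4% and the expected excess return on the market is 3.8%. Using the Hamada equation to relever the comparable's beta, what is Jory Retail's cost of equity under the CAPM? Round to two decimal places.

11.98%

β_L = β_U × [1 + (1 − t)(D/E)] = 1.160 × [1 + (1 − 0.15) × 0.58]
    = 1.160 × [1 + 0.85 × 0.58] = 1.160 × 1.4930 = 1.7319
E(R) = R_f + β_L × MRP = 5.4% + 1.7319 × 3.8% = 11.98%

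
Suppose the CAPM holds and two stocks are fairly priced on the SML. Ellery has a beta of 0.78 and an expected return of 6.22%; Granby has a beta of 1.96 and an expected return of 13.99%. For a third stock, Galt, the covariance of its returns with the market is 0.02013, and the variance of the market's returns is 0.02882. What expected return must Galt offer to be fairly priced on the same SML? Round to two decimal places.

5.68%

MRP = (13.99% − 6.22%) / (1.96 − 0.78) = 6.5847%
R_f = 6.22% − 0.78 × 6.5847% = 1.0839%
β_Galt = Cov / Var(R_m) = 0.02013 / 0.02882 = 0.6985
E(R_Galt) = R_f + β × MRP = 1.0839% + 0.6985 × 6.5847% = 5.68%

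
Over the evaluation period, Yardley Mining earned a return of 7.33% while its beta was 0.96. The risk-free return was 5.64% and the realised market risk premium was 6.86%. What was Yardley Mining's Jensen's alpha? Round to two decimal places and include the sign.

CAPM benchmark = R_f + β(R_m − R_f) = 5.64% + 0.96 × 6.86% = 12.2256%
α = actual − benchmark = 7.33% − 12.2256% = -4.90%

-4.90%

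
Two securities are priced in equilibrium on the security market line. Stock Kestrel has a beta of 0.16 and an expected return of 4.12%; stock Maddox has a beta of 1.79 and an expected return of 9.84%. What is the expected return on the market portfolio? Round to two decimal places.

7.07%

Both satisfy E(R) = R_f + β·MRP, so the slope of the SML is
MRP = (9.84% − 4.12%) / (1.79 − 0.16) = 5.72% / 1.63 = 3.5092%
R_f = E(R_Kestrel) − β_Kestrel·MRP = 4.12% − 0.16 × 3.5092% = 3.5585%
E(R_m) = R_f + MRP = 3.5585% + 3.5092% = 7.07%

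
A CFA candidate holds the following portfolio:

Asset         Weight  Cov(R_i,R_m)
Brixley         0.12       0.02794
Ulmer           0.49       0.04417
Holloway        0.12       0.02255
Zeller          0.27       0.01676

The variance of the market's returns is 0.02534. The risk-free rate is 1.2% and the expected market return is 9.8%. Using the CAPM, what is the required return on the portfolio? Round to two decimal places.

12.14%

β_Brixley = 0.02794 / 0.02534 = 1.1026
β_Ulmer = 0.04417 / 0.02534 = 1.7431
β_Holloway = 0.02255 / 0.02534 = 0.8899
β_Zeller = 0.01676 / 0.02534 = 0.6614
β_P = Σ w_i β_i = 0.12×1.1026 + 0.49×1.7431 + 0.12×0.8899 + 0.27×0.6614 = 1.2718
MRP = 9.8% − 1.2% = 8.60%
E(R_P) = R_f + β_P × MRP = 1.2% + 1.2718 × 8.6% = 12.14%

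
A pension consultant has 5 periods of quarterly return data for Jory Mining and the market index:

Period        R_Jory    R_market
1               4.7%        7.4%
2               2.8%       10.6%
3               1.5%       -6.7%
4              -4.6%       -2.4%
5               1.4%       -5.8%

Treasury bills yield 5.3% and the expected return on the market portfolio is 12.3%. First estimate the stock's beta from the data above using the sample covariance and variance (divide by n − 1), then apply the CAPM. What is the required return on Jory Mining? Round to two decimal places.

Mean R_i = (4.7 + 2.8 + 1.5 − 4.6 + 1.4) / 5 = 1.1600%
Mean R_m = (7.4 + 10.6 − 6.7 − 2.4 − 5.8) / 5 = 0.6200%
Σ(R_i − R̄_i)(R_m − R̄_m) = 53.7340  ⇒  Cov = 53.7340 / 4 = 13.4335
Σ(R_m − R̄_m)² = 249.4880  ⇒  Var(R_m) = 249.4880 / 4 = 62.3720
β = Cov / Var(R_m) = 13.4335 / 62.3720 = 0.2154
MRP = 12.3% − 5.3% = 7.00%
E(R) = R_f + β × MRP = 5.3% + 0.2154 × 7.0% = 6.81%

6.81%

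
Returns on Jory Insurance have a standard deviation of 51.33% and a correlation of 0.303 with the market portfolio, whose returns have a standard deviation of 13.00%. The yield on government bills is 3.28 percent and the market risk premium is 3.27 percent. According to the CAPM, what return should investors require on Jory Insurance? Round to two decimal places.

β = ρ × σ_i / σ_m = 0.303 × 51.33% / 13.00% = 1.1964
E(R) = 3.28% + 1.1964 × 3.27% = 7.19%

7.19%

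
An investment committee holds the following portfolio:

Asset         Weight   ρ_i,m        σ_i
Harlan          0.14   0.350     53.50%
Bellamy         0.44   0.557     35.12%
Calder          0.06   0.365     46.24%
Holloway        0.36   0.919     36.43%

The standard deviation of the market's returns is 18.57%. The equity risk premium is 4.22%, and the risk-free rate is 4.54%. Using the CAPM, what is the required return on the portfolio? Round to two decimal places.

10.06%

β_Harlan = 0.350 × 53.50% / 18.57% = 1.0083
β_Bellamy = 0.557 × 35.12% / 18.57% = 1.0534
β_Calder = 0.365 × 46.24% / 18.57% = 0.9089
β_Holloway = 0.919 × 36.43% / 18.57% = 1.8029
β_P = Σ w_i β_i = 0.14×1.0083 + 0.44×1.0534 + 0.06×0.9089 + 0.36×1.8029 = 1.3082
E(R_P) = R_f + β_P × MRP = 4.54% + 1.3082 × 4.22% = 10.06%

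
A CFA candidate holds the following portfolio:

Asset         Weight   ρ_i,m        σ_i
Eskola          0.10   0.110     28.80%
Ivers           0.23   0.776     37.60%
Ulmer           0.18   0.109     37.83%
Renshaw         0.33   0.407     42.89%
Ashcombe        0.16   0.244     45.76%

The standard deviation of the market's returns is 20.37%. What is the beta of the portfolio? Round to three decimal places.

β_Eskola = 0.110 × 28.80% / 20.37% = 0.1555
β_Ivers = 0.776 × 37.60% / 20.37% = 1.4324
β_Ulmer = 0.109 × 37.83% / 20.37% = 0.2024
β_Renshaw = 0.407 × 42.89% / 20.37% = 0.8570
β_Ashcombe = 0.244 × 45.76% / 20.37% = 0.5481
β_P = Σ w_i β_i = 0.10×0.1555 + 0.23×1.4324 + 0.18×0.2024 + 0.33×0.8570 + 0.16×0.5481 = 0.7519

0.752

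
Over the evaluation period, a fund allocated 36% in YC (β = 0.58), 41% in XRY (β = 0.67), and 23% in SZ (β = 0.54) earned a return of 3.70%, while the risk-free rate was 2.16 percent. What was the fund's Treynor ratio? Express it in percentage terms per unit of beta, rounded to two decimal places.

2.53%

β_P = 0.36×0.58 + 0.41×0.67 + 0.23×0.54 = 0.6077
Treynor = (R_P − R_f) / β_P = (3.70% − 2.16%) / 0.6077 = 1.54% / 0.6077 = 2.53%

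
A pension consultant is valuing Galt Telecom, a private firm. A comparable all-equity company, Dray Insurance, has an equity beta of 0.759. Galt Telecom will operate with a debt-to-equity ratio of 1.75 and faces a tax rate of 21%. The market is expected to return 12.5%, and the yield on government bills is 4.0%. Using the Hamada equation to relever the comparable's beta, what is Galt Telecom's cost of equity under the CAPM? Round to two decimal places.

19.37%

β_L = β_U × [1 + (1 − t)(D/E)] = 0.759 × [1 + (1 − 0.21) × 1.75]
    = 0.759 × [1 + 0.79 × 1.75] = 0.759 × 2.3825 = 1.8083
MRP = 12.5% − 4.0% = 8.50%
E(R) = R_f + β_L × MRP = 4.0% + 1.8083 × 8.5% = 19.37%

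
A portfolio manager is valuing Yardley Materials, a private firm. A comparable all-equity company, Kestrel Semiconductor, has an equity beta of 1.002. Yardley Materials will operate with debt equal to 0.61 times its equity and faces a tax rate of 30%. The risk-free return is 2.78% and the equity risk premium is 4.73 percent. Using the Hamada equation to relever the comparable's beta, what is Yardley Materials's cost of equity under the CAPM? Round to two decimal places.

9.54%

β_L = β_U × [1 + (1 − t)(D/E)] = 1.002 × [1 + (1 − 0.30) × 0.61]
    = 1.002 × [1 + 0.70 × 0.61] = 1.002 × 1.4270 = 1.4299
E(R) = R_f + β_L × MRP = 2.78% + 1.4299 × 4.73% = 9.54%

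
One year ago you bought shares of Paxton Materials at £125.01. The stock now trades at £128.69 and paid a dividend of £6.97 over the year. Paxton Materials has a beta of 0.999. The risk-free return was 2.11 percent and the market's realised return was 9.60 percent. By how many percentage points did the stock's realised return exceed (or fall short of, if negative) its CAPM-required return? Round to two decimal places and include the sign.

-1.07%

Realised HPR = (P1 + D1 − P0) / P0 = (128.69 + 6.97 − 125.01) / 125.01 = 10.65 / 125.01 = 8.5193%
MRP = 9.60% − 2.11% = 7.49%
CAPM required = R_f + β·MRP = 2.11% + 0.999 × 7.49% = 9.59251%
α = realised − required = 8.5193% − 9.59251% = -1.07%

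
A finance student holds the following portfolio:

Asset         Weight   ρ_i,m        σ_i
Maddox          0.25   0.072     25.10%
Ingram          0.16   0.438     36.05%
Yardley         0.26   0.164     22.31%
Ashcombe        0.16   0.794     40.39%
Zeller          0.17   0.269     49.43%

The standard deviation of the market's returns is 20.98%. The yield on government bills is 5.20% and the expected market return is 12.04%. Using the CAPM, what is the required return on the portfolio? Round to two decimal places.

8.89%

β_Maddox = 0.072 × 25.10% / 20.98% = 0.0861
β_Ingram = 0.438 × 36.05% / 20.98% = 0.7526
β_Yardley = 0.164 × 22.31% / 20.98% = 0.1744
β_Ashcombe = 0.794 × 40.39% / 20.98% = 1.5286
β_Zeller = 0.269 × 49.43% / 20.98% = 0.6338
β_P = Σ w_i β_i = 0.25×0.0861 + 0.16×0.7526 + 0.26×0.1744 + 0.16×1.5286 + 0.17×0.6338 = 0.5396
MRP = 12.04% − 5.20% = 6.84%
E(R_P) = R_f + β_P × MRP = 5.20% + 0.5396 × 6.84% = 8.89%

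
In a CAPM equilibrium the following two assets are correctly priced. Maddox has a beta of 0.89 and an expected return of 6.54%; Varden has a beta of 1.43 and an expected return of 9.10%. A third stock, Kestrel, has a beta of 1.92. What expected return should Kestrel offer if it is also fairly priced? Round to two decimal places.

11.42%

MRP (SML slope) = (9.10% − 6.54%) / (1.43 − 0.89) = 2.56% / 0.54 = 4.7407%
R_f (intercept) = 6.54% − 0.89 × 4.7407% = 2.3208%
E(R_Kestrel) = R_f + β × MRP = 2.3208% + 1.92 × 4.7407% = 11.42%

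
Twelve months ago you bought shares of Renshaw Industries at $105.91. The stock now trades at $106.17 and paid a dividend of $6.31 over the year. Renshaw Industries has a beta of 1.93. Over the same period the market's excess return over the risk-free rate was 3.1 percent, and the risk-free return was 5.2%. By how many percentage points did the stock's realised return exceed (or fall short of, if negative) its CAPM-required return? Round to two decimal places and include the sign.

-4.98%

Realised HPR = (P1 + D1 − P0) / P0 = (106.17 + 6.31 − 105.91) / 105.91 = 6.57 / 105.91 = 6.2034%
CAPM required = R_f + β·MRP = 5.2% + 1.93 × 3.1% = 11.1830%
α = realised − required = 6.2034% − 11.1830% = -4.98%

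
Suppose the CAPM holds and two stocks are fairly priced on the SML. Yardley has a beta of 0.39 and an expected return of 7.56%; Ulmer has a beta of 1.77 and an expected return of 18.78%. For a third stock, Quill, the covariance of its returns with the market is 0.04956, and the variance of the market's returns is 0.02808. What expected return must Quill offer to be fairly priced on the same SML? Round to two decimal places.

18.74%

MRP = (18.78% − 7.56%) / (1.77 − 0.39) = 8.1304%
R_f = 7.56% − 0.39 × 8.1304% = 4.3891%
β_Quill = Cov / Var(R_m) = 0.04956 / 0.02808 = 1.7650
E(R_Quill) = R_f + β × MRP = 4.3891% + 1.7650 × 8.1304% = 18.74%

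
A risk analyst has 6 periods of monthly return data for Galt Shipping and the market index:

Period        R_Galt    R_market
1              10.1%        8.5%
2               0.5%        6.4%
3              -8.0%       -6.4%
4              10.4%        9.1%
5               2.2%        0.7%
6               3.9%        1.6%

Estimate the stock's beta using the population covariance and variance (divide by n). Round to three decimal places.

1.030

Mean R_i = (10.1 + 0.5 − 8.0 + 10.4 + 2.2 + 3.9) / 6 = 3.1833%
Mean R_m = (8.5 + 6.4 − 6.4 + 9.1 + 0.7 + 1.6) / 6 = 3.3167%
Σ(R_i − R̄_i)(R_m − R̄_m) = 179.3217  ⇒  Cov = 179.3217 / 6 = 29.8870
Σ(R_m − R̄_m)² = 174.0283  ⇒  Var(R_m) = 174.0283 / 6 = 29.0047
β = Cov / Var(R_m) = 29.8870 / 29.0047 = 1.0304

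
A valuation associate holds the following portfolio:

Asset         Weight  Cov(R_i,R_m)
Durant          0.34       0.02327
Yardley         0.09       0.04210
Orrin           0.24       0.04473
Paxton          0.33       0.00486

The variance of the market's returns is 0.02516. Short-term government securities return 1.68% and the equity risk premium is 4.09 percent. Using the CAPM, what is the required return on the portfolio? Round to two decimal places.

5.59%

β_Durant = 0.02327 / 0.02516 = 0.9249
β_Yardley = 0.04210 / 0.02516 = 1.6733
β_Orrin = 0.04473 / 0.02516 = 1.7778
β_Paxton = 0.00486 / 0.02516 = 0.1932
β_P = Σ w_i β_i = 0.34×0.9249 + 0.09×1.6733 + 0.24×1.7778 + 0.33×0.1932 = 0.9555
E(R_P) = R_f + β_P × MRP = 1.68% + 0.9555 × 4.09% = 5.59%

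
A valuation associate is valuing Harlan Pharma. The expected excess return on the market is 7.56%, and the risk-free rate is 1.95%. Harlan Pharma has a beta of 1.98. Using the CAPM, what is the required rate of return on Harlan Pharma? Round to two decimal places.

16.92%

E(R) = R_f + β × MRP = 1.95% + 1.98 × 7.56% = 16.92%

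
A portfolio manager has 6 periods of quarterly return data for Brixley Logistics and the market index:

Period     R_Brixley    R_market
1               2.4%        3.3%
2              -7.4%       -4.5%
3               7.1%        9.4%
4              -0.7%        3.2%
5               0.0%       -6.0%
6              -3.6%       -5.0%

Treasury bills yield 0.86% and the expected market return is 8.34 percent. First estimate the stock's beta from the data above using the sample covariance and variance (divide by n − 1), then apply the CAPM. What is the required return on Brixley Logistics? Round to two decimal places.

5.72%

Mean R_i = (2.4 − 7.4 + 7.1 − 0.7 + 0.0 − 3.6) / 6 = -0.3667%
Mean R_m = (3.3 − 4.5 + 9.4 + 3.2 − 6.0 − 5.0) / 6 = 0.0667%
Σ(R_i − R̄_i)(R_m − R̄_m) = 123.8667  ⇒  Cov = 123.8667 / 5 = 24.7733
Σ(R_m − R̄_m)² = 190.7133  ⇒  Var(R_m) = 190.7133 / 5 = 38.1427
β = Cov / Var(R_m) = 24.7733 / 38.1427 = 0.6495
MRP = 8.34% − 0.86% = 7.48%
E(R) = R_f + β × MRP = 0.86% + 0.6495 × 7.48% = 5.72%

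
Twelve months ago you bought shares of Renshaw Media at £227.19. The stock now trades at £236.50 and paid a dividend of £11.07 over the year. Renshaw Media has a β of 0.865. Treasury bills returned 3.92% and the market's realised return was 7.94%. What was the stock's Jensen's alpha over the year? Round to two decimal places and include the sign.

+1.57%

Realised HPR = (P1 + D1 − P0) / P0 = (236.50 + 11.07 − 227.19) / 227.19 = 20.38 / 227.19 = 8.9705%
MRP = 7.94% − 3.92% = 4.02%
CAPM required = R_f + β·MRP = 3.92% + 0.865 × 4.02% = 7.39730%
α = realised − required = 8.9705% − 7.39730% = +1.57%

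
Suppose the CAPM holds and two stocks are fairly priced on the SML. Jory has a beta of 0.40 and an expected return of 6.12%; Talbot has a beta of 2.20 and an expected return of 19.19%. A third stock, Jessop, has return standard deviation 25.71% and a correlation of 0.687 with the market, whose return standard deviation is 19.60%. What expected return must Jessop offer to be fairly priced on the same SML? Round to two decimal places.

MRP = (19.19% − 6.12%) / (2.20 − 0.40) = 7.2611%
R_f = 6.12% − 0.40 × 7.2611% = 3.2156%
β_Jessop = ρ·σ_i/σ_m = 0.687 × 25.71 / 19.60 = 0.9012
E(R_Jessop) = R_f + β × MRP = 3.2156% + 0.9012 × 7.2611% = 9.76%

9.76%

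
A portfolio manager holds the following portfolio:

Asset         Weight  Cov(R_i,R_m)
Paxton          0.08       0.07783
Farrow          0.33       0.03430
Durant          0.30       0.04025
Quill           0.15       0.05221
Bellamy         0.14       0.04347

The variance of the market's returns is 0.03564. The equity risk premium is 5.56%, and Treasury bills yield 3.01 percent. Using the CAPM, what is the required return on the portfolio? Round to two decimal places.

β_Paxton = 0.07783 / 0.03564 = 2.1838
β_Farrow = 0.03430 / 0.03564 = 0.9624
β_Durant = 0.04025 / 0.03564 = 1.1293
β_Quill = 0.05221 / 0.03564 = 1.4649
β_Bellamy = 0.04347 / 0.03564 = 1.2197
β_P = Σ w_i β_i = 0.08×2.1838 + 0.33×0.9624 + 0.30×1.1293 + 0.15×1.4649 + 0.14×1.2197 = 1.2216
E(R_P) = R_f + β_P × MRP = 3.01% + 1.2216 × 5.56% = 9.80%

9.80%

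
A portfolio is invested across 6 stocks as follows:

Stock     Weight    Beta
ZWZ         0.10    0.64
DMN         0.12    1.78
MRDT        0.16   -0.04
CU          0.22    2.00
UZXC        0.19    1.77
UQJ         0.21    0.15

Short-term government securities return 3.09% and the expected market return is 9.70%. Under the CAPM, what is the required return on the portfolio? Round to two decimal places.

10.22%

β_P = Σ w_i β_i = 0.10×0.64 + 0.12×1.78 + 0.16×-0.04 + 0.22×2.00 + 0.19×1.77 + 0.21×0.15 = 1.0790
MRP = 9.70% − 3.09% = 6.61%
E(R_P) = R_f + β_P × MRP = 3.09% + 1.0790 × 6.61% = 10.22%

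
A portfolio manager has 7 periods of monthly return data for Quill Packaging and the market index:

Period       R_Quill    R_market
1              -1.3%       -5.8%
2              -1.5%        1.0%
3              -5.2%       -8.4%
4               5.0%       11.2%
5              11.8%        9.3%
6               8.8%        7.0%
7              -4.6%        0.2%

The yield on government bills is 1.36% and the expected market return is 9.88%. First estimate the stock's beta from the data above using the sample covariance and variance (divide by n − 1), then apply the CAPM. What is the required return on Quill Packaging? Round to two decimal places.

Mean R_i = (-1.3 − 1.5 − 5.2 + 5.0 + 11.8 + 8.8 − 4.6) / 7 = 1.8571%
Mean R_m = (-5.8 + 1.0 − 8.4 + 11.2 + 9.3 + 7.0 + 0.2) / 7 = 2.0714%
Σ(R_i − R̄_i)(R_m − R̄_m) = 249.2114  ⇒  Cov = 249.2114 / 6 = 41.5352
Σ(R_m − R̄_m)² = 336.1343  ⇒  Var(R_m) = 336.1343 / 6 = 56.0224
β = Cov / Var(R_m) = 41.5352 / 56.0224 = 0.7414
MRP = 9.88% − 1.36% = 8.52%
E(R) = R_f + β × MRP = 1.36% + 0.7414 × 8.52% = 7.68%

7.68%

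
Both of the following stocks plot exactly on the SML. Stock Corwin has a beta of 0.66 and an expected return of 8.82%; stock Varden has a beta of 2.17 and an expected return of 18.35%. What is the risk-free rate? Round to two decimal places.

Both satisfy E(R) = R_f + β·MRP, so the slope of the SML is
MRP = (18.35% − 8.82%) / (2.17 − 0.66) = 9.53% / 1.51 = 6.3113%
R_f = E(R_Corwin) − β_Corwin·MRP = 8.82% − 0.66 × 6.3113% = 4.6545%

4.65%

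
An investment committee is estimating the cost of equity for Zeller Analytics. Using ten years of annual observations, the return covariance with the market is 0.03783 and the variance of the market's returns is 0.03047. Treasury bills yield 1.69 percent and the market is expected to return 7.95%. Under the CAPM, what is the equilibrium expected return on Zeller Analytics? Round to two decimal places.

β = Cov(R_i, R_m) / Var(R_m) = 0.03783 / 0.03047 = 1.2415
MRP = 7.95% − 1.69% = 6.26%
E(R) = R_f + β × MRP = 1.69% + 1.2415 × 6.26% = 9.46%

9.46%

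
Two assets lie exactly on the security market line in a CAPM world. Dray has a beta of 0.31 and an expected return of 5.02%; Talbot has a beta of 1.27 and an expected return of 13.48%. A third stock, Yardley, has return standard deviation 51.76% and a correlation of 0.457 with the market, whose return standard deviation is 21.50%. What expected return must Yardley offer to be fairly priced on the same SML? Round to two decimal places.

11.98%

MRP = (13.48% − 5.02%) / (1.27 − 0.31) = 8.8125%
R_f = 5.02% − 0.31 × 8.8125% = 2.2881%
β_Yardley = ρ·σ_i/σ_m = 0.457 × 51.76 / 21.50 = 1.1002
E(R_Yardley) = R_f + β × MRP = 2.2881% + 1.1002 × 8.8125% = 11.98%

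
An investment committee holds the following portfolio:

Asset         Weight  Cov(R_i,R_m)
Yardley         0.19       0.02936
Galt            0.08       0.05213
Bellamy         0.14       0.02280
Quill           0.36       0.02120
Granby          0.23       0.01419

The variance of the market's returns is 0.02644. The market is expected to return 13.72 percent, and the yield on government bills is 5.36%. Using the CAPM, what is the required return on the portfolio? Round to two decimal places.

β_Yardley = 0.02936 / 0.02644 = 1.1104
β_Galt = 0.05213 / 0.02644 = 1.9716
β_Bellamy = 0.02280 / 0.02644 = 0.8623
β_Quill = 0.02120 / 0.02644 = 0.8018
β_Granby = 0.01419 / 0.02644 = 0.5367
β_P = Σ w_i β_i = 0.19×1.1104 + 0.08×1.9716 + 0.14×0.8623 + 0.36×0.8018 + 0.23×0.5367 = 0.9015
MRP = 13.72% − 5.36% = 8.36%
E(R_P) = R_f + β_P × MRP = 5.36% + 0.9015 × 8.36% = 12.90%

12.90%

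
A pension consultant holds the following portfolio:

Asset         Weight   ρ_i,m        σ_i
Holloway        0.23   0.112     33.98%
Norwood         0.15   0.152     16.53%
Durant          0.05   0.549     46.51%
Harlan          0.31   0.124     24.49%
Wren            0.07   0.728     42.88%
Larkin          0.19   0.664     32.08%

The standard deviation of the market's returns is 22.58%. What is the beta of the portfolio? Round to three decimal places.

0.430

β_Holloway = 0.112 × 33.98% / 22.58% = 0.1685
β_Norwood = 0.152 × 16.53% / 22.58% = 0.1113
β_Durant = 0.549 × 46.51% / 22.58% = 1.1308
β_Harlan = 0.124 × 24.49% / 22.58% = 0.1345
β_Wren = 0.728 × 42.88% / 22.58% = 1.3825
β_Larkin = 0.664 × 32.08% / 22.58% = 0.9434
β_P = Σ w_i β_i = 0.23×0.1685 + 0.15×0.1113 + 0.05×1.1308 + 0.31×0.1345 + 0.07×1.3825 + 0.19×0.9434 = 0.4297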